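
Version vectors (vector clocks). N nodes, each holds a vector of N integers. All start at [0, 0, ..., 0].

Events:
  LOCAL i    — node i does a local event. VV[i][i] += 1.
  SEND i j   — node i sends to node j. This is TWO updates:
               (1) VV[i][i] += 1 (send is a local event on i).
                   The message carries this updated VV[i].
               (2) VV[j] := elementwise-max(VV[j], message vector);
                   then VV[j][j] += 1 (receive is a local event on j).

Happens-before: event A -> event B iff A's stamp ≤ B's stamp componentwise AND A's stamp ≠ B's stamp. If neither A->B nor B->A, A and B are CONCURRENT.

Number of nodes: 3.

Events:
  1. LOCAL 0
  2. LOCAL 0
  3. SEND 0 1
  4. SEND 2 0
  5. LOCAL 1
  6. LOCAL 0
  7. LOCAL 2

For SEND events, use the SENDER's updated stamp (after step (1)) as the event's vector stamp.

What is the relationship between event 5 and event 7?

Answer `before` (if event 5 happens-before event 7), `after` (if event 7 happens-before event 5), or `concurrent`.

Initial: VV[0]=[0, 0, 0]
Initial: VV[1]=[0, 0, 0]
Initial: VV[2]=[0, 0, 0]
Event 1: LOCAL 0: VV[0][0]++ -> VV[0]=[1, 0, 0]
Event 2: LOCAL 0: VV[0][0]++ -> VV[0]=[2, 0, 0]
Event 3: SEND 0->1: VV[0][0]++ -> VV[0]=[3, 0, 0], msg_vec=[3, 0, 0]; VV[1]=max(VV[1],msg_vec) then VV[1][1]++ -> VV[1]=[3, 1, 0]
Event 4: SEND 2->0: VV[2][2]++ -> VV[2]=[0, 0, 1], msg_vec=[0, 0, 1]; VV[0]=max(VV[0],msg_vec) then VV[0][0]++ -> VV[0]=[4, 0, 1]
Event 5: LOCAL 1: VV[1][1]++ -> VV[1]=[3, 2, 0]
Event 6: LOCAL 0: VV[0][0]++ -> VV[0]=[5, 0, 1]
Event 7: LOCAL 2: VV[2][2]++ -> VV[2]=[0, 0, 2]
Event 5 stamp: [3, 2, 0]
Event 7 stamp: [0, 0, 2]
[3, 2, 0] <= [0, 0, 2]? False
[0, 0, 2] <= [3, 2, 0]? False
Relation: concurrent

Answer: concurrent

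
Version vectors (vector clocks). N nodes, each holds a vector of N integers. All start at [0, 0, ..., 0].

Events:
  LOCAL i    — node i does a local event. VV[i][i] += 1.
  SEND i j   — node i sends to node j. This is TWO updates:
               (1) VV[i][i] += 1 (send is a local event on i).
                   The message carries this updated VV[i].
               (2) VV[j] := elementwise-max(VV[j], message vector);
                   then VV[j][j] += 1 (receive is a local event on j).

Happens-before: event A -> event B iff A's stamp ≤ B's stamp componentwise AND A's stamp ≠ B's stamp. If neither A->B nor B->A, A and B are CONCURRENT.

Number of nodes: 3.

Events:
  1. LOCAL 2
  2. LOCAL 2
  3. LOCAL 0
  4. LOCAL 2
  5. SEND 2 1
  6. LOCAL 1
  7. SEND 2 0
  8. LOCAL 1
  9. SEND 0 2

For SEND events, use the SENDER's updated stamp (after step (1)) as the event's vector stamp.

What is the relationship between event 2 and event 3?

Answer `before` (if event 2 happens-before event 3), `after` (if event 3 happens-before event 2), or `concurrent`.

Answer: concurrent

Derivation:
Initial: VV[0]=[0, 0, 0]
Initial: VV[1]=[0, 0, 0]
Initial: VV[2]=[0, 0, 0]
Event 1: LOCAL 2: VV[2][2]++ -> VV[2]=[0, 0, 1]
Event 2: LOCAL 2: VV[2][2]++ -> VV[2]=[0, 0, 2]
Event 3: LOCAL 0: VV[0][0]++ -> VV[0]=[1, 0, 0]
Event 4: LOCAL 2: VV[2][2]++ -> VV[2]=[0, 0, 3]
Event 5: SEND 2->1: VV[2][2]++ -> VV[2]=[0, 0, 4], msg_vec=[0, 0, 4]; VV[1]=max(VV[1],msg_vec) then VV[1][1]++ -> VV[1]=[0, 1, 4]
Event 6: LOCAL 1: VV[1][1]++ -> VV[1]=[0, 2, 4]
Event 7: SEND 2->0: VV[2][2]++ -> VV[2]=[0, 0, 5], msg_vec=[0, 0, 5]; VV[0]=max(VV[0],msg_vec) then VV[0][0]++ -> VV[0]=[2, 0, 5]
Event 8: LOCAL 1: VV[1][1]++ -> VV[1]=[0, 3, 4]
Event 9: SEND 0->2: VV[0][0]++ -> VV[0]=[3, 0, 5], msg_vec=[3, 0, 5]; VV[2]=max(VV[2],msg_vec) then VV[2][2]++ -> VV[2]=[3, 0, 6]
Event 2 stamp: [0, 0, 2]
Event 3 stamp: [1, 0, 0]
[0, 0, 2] <= [1, 0, 0]? False
[1, 0, 0] <= [0, 0, 2]? False
Relation: concurrent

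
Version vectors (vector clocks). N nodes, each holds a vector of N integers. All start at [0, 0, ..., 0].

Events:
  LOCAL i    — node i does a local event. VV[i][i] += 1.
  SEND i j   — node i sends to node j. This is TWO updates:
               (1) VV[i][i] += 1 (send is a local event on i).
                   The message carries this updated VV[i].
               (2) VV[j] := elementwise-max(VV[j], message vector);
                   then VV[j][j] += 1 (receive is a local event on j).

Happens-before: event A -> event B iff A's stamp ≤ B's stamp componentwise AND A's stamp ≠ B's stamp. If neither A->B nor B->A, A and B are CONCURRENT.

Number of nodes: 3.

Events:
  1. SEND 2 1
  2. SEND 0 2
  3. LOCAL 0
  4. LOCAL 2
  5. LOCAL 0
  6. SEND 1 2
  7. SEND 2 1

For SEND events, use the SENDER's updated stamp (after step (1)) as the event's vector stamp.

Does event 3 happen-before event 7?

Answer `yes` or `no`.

Answer: no

Derivation:
Initial: VV[0]=[0, 0, 0]
Initial: VV[1]=[0, 0, 0]
Initial: VV[2]=[0, 0, 0]
Event 1: SEND 2->1: VV[2][2]++ -> VV[2]=[0, 0, 1], msg_vec=[0, 0, 1]; VV[1]=max(VV[1],msg_vec) then VV[1][1]++ -> VV[1]=[0, 1, 1]
Event 2: SEND 0->2: VV[0][0]++ -> VV[0]=[1, 0, 0], msg_vec=[1, 0, 0]; VV[2]=max(VV[2],msg_vec) then VV[2][2]++ -> VV[2]=[1, 0, 2]
Event 3: LOCAL 0: VV[0][0]++ -> VV[0]=[2, 0, 0]
Event 4: LOCAL 2: VV[2][2]++ -> VV[2]=[1, 0, 3]
Event 5: LOCAL 0: VV[0][0]++ -> VV[0]=[3, 0, 0]
Event 6: SEND 1->2: VV[1][1]++ -> VV[1]=[0, 2, 1], msg_vec=[0, 2, 1]; VV[2]=max(VV[2],msg_vec) then VV[2][2]++ -> VV[2]=[1, 2, 4]
Event 7: SEND 2->1: VV[2][2]++ -> VV[2]=[1, 2, 5], msg_vec=[1, 2, 5]; VV[1]=max(VV[1],msg_vec) then VV[1][1]++ -> VV[1]=[1, 3, 5]
Event 3 stamp: [2, 0, 0]
Event 7 stamp: [1, 2, 5]
[2, 0, 0] <= [1, 2, 5]? False. Equal? False. Happens-before: False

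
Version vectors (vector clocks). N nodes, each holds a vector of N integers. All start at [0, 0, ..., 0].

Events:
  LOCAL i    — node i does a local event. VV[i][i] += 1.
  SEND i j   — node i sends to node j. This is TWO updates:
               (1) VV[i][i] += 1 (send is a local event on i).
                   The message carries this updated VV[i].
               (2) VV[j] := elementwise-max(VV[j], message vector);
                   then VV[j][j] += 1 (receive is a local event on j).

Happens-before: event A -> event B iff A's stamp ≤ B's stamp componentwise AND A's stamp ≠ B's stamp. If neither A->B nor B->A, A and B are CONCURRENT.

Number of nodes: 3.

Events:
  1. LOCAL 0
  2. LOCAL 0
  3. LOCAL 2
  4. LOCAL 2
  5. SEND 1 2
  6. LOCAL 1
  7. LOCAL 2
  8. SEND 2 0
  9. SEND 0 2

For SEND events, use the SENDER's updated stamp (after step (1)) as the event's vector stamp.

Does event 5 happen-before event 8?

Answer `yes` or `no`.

Initial: VV[0]=[0, 0, 0]
Initial: VV[1]=[0, 0, 0]
Initial: VV[2]=[0, 0, 0]
Event 1: LOCAL 0: VV[0][0]++ -> VV[0]=[1, 0, 0]
Event 2: LOCAL 0: VV[0][0]++ -> VV[0]=[2, 0, 0]
Event 3: LOCAL 2: VV[2][2]++ -> VV[2]=[0, 0, 1]
Event 4: LOCAL 2: VV[2][2]++ -> VV[2]=[0, 0, 2]
Event 5: SEND 1->2: VV[1][1]++ -> VV[1]=[0, 1, 0], msg_vec=[0, 1, 0]; VV[2]=max(VV[2],msg_vec) then VV[2][2]++ -> VV[2]=[0, 1, 3]
Event 6: LOCAL 1: VV[1][1]++ -> VV[1]=[0, 2, 0]
Event 7: LOCAL 2: VV[2][2]++ -> VV[2]=[0, 1, 4]
Event 8: SEND 2->0: VV[2][2]++ -> VV[2]=[0, 1, 5], msg_vec=[0, 1, 5]; VV[0]=max(VV[0],msg_vec) then VV[0][0]++ -> VV[0]=[3, 1, 5]
Event 9: SEND 0->2: VV[0][0]++ -> VV[0]=[4, 1, 5], msg_vec=[4, 1, 5]; VV[2]=max(VV[2],msg_vec) then VV[2][2]++ -> VV[2]=[4, 1, 6]
Event 5 stamp: [0, 1, 0]
Event 8 stamp: [0, 1, 5]
[0, 1, 0] <= [0, 1, 5]? True. Equal? False. Happens-before: True

Answer: yes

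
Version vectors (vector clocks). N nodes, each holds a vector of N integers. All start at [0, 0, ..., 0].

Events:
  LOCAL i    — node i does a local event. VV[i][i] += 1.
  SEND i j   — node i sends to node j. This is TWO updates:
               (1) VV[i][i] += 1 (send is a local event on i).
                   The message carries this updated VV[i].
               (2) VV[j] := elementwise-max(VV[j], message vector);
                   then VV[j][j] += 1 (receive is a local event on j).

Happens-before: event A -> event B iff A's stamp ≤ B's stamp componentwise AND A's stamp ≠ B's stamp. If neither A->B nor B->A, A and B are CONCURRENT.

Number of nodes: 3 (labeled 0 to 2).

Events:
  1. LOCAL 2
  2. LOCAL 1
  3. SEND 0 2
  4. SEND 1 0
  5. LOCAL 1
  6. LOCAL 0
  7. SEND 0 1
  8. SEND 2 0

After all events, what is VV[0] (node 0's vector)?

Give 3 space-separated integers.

Initial: VV[0]=[0, 0, 0]
Initial: VV[1]=[0, 0, 0]
Initial: VV[2]=[0, 0, 0]
Event 1: LOCAL 2: VV[2][2]++ -> VV[2]=[0, 0, 1]
Event 2: LOCAL 1: VV[1][1]++ -> VV[1]=[0, 1, 0]
Event 3: SEND 0->2: VV[0][0]++ -> VV[0]=[1, 0, 0], msg_vec=[1, 0, 0]; VV[2]=max(VV[2],msg_vec) then VV[2][2]++ -> VV[2]=[1, 0, 2]
Event 4: SEND 1->0: VV[1][1]++ -> VV[1]=[0, 2, 0], msg_vec=[0, 2, 0]; VV[0]=max(VV[0],msg_vec) then VV[0][0]++ -> VV[0]=[2, 2, 0]
Event 5: LOCAL 1: VV[1][1]++ -> VV[1]=[0, 3, 0]
Event 6: LOCAL 0: VV[0][0]++ -> VV[0]=[3, 2, 0]
Event 7: SEND 0->1: VV[0][0]++ -> VV[0]=[4, 2, 0], msg_vec=[4, 2, 0]; VV[1]=max(VV[1],msg_vec) then VV[1][1]++ -> VV[1]=[4, 4, 0]
Event 8: SEND 2->0: VV[2][2]++ -> VV[2]=[1, 0, 3], msg_vec=[1, 0, 3]; VV[0]=max(VV[0],msg_vec) then VV[0][0]++ -> VV[0]=[5, 2, 3]
Final vectors: VV[0]=[5, 2, 3]; VV[1]=[4, 4, 0]; VV[2]=[1, 0, 3]

Answer: 5 2 3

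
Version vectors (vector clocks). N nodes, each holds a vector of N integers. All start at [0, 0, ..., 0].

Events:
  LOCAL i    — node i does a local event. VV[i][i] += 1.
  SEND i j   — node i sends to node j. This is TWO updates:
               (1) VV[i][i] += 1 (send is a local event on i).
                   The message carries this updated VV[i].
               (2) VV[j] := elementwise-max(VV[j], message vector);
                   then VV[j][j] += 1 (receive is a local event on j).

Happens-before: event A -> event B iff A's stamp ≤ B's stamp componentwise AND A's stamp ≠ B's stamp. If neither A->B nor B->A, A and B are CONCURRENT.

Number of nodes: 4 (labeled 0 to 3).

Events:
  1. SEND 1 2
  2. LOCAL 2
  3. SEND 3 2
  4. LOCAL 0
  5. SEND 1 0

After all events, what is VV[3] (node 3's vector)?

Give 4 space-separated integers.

Answer: 0 0 0 1

Derivation:
Initial: VV[0]=[0, 0, 0, 0]
Initial: VV[1]=[0, 0, 0, 0]
Initial: VV[2]=[0, 0, 0, 0]
Initial: VV[3]=[0, 0, 0, 0]
Event 1: SEND 1->2: VV[1][1]++ -> VV[1]=[0, 1, 0, 0], msg_vec=[0, 1, 0, 0]; VV[2]=max(VV[2],msg_vec) then VV[2][2]++ -> VV[2]=[0, 1, 1, 0]
Event 2: LOCAL 2: VV[2][2]++ -> VV[2]=[0, 1, 2, 0]
Event 3: SEND 3->2: VV[3][3]++ -> VV[3]=[0, 0, 0, 1], msg_vec=[0, 0, 0, 1]; VV[2]=max(VV[2],msg_vec) then VV[2][2]++ -> VV[2]=[0, 1, 3, 1]
Event 4: LOCAL 0: VV[0][0]++ -> VV[0]=[1, 0, 0, 0]
Event 5: SEND 1->0: VV[1][1]++ -> VV[1]=[0, 2, 0, 0], msg_vec=[0, 2, 0, 0]; VV[0]=max(VV[0],msg_vec) then VV[0][0]++ -> VV[0]=[2, 2, 0, 0]
Final vectors: VV[0]=[2, 2, 0, 0]; VV[1]=[0, 2, 0, 0]; VV[2]=[0, 1, 3, 1]; VV[3]=[0, 0, 0, 1]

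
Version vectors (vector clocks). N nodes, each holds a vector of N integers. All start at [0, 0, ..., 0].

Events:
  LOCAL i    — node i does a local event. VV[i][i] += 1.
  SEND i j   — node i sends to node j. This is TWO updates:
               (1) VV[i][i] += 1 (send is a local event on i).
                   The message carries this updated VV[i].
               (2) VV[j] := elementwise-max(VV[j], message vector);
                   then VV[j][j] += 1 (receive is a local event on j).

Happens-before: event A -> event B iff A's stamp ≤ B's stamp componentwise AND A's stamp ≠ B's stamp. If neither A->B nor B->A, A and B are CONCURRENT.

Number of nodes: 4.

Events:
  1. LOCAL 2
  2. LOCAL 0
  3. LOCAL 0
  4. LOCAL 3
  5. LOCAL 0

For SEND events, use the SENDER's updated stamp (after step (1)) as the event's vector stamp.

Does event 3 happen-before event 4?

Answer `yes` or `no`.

Initial: VV[0]=[0, 0, 0, 0]
Initial: VV[1]=[0, 0, 0, 0]
Initial: VV[2]=[0, 0, 0, 0]
Initial: VV[3]=[0, 0, 0, 0]
Event 1: LOCAL 2: VV[2][2]++ -> VV[2]=[0, 0, 1, 0]
Event 2: LOCAL 0: VV[0][0]++ -> VV[0]=[1, 0, 0, 0]
Event 3: LOCAL 0: VV[0][0]++ -> VV[0]=[2, 0, 0, 0]
Event 4: LOCAL 3: VV[3][3]++ -> VV[3]=[0, 0, 0, 1]
Event 5: LOCAL 0: VV[0][0]++ -> VV[0]=[3, 0, 0, 0]
Event 3 stamp: [2, 0, 0, 0]
Event 4 stamp: [0, 0, 0, 1]
[2, 0, 0, 0] <= [0, 0, 0, 1]? False. Equal? False. Happens-before: False

Answer: no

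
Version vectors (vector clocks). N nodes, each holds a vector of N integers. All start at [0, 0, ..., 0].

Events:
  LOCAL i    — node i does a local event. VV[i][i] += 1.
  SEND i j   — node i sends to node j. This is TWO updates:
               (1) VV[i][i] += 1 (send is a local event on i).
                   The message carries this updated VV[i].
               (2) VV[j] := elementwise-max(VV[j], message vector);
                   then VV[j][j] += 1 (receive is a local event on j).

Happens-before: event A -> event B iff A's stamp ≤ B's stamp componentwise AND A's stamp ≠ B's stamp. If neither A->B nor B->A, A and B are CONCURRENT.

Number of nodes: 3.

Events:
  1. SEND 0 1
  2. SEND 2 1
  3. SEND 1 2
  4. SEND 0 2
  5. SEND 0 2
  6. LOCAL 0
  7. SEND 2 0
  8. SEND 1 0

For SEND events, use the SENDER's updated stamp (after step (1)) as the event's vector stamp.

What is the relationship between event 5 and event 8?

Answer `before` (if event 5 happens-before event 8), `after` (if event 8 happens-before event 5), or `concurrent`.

Initial: VV[0]=[0, 0, 0]
Initial: VV[1]=[0, 0, 0]
Initial: VV[2]=[0, 0, 0]
Event 1: SEND 0->1: VV[0][0]++ -> VV[0]=[1, 0, 0], msg_vec=[1, 0, 0]; VV[1]=max(VV[1],msg_vec) then VV[1][1]++ -> VV[1]=[1, 1, 0]
Event 2: SEND 2->1: VV[2][2]++ -> VV[2]=[0, 0, 1], msg_vec=[0, 0, 1]; VV[1]=max(VV[1],msg_vec) then VV[1][1]++ -> VV[1]=[1, 2, 1]
Event 3: SEND 1->2: VV[1][1]++ -> VV[1]=[1, 3, 1], msg_vec=[1, 3, 1]; VV[2]=max(VV[2],msg_vec) then VV[2][2]++ -> VV[2]=[1, 3, 2]
Event 4: SEND 0->2: VV[0][0]++ -> VV[0]=[2, 0, 0], msg_vec=[2, 0, 0]; VV[2]=max(VV[2],msg_vec) then VV[2][2]++ -> VV[2]=[2, 3, 3]
Event 5: SEND 0->2: VV[0][0]++ -> VV[0]=[3, 0, 0], msg_vec=[3, 0, 0]; VV[2]=max(VV[2],msg_vec) then VV[2][2]++ -> VV[2]=[3, 3, 4]
Event 6: LOCAL 0: VV[0][0]++ -> VV[0]=[4, 0, 0]
Event 7: SEND 2->0: VV[2][2]++ -> VV[2]=[3, 3, 5], msg_vec=[3, 3, 5]; VV[0]=max(VV[0],msg_vec) then VV[0][0]++ -> VV[0]=[5, 3, 5]
Event 8: SEND 1->0: VV[1][1]++ -> VV[1]=[1, 4, 1], msg_vec=[1, 4, 1]; VV[0]=max(VV[0],msg_vec) then VV[0][0]++ -> VV[0]=[6, 4, 5]
Event 5 stamp: [3, 0, 0]
Event 8 stamp: [1, 4, 1]
[3, 0, 0] <= [1, 4, 1]? False
[1, 4, 1] <= [3, 0, 0]? False
Relation: concurrent

Answer: concurrent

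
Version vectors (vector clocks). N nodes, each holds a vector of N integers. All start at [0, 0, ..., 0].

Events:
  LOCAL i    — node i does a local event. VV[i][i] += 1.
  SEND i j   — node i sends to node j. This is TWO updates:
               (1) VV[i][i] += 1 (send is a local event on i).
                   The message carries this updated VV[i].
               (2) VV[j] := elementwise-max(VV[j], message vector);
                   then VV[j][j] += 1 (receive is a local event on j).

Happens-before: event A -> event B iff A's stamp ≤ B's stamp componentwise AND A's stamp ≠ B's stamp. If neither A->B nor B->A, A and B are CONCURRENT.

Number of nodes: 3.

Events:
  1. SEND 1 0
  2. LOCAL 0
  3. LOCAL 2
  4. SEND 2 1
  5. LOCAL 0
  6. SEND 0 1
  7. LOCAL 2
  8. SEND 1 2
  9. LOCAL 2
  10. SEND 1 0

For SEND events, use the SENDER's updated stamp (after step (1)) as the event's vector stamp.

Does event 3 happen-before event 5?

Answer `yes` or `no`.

Initial: VV[0]=[0, 0, 0]
Initial: VV[1]=[0, 0, 0]
Initial: VV[2]=[0, 0, 0]
Event 1: SEND 1->0: VV[1][1]++ -> VV[1]=[0, 1, 0], msg_vec=[0, 1, 0]; VV[0]=max(VV[0],msg_vec) then VV[0][0]++ -> VV[0]=[1, 1, 0]
Event 2: LOCAL 0: VV[0][0]++ -> VV[0]=[2, 1, 0]
Event 3: LOCAL 2: VV[2][2]++ -> VV[2]=[0, 0, 1]
Event 4: SEND 2->1: VV[2][2]++ -> VV[2]=[0, 0, 2], msg_vec=[0, 0, 2]; VV[1]=max(VV[1],msg_vec) then VV[1][1]++ -> VV[1]=[0, 2, 2]
Event 5: LOCAL 0: VV[0][0]++ -> VV[0]=[3, 1, 0]
Event 6: SEND 0->1: VV[0][0]++ -> VV[0]=[4, 1, 0], msg_vec=[4, 1, 0]; VV[1]=max(VV[1],msg_vec) then VV[1][1]++ -> VV[1]=[4, 3, 2]
Event 7: LOCAL 2: VV[2][2]++ -> VV[2]=[0, 0, 3]
Event 8: SEND 1->2: VV[1][1]++ -> VV[1]=[4, 4, 2], msg_vec=[4, 4, 2]; VV[2]=max(VV[2],msg_vec) then VV[2][2]++ -> VV[2]=[4, 4, 4]
Event 9: LOCAL 2: VV[2][2]++ -> VV[2]=[4, 4, 5]
Event 10: SEND 1->0: VV[1][1]++ -> VV[1]=[4, 5, 2], msg_vec=[4, 5, 2]; VV[0]=max(VV[0],msg_vec) then VV[0][0]++ -> VV[0]=[5, 5, 2]
Event 3 stamp: [0, 0, 1]
Event 5 stamp: [3, 1, 0]
[0, 0, 1] <= [3, 1, 0]? False. Equal? False. Happens-before: False

Answer: no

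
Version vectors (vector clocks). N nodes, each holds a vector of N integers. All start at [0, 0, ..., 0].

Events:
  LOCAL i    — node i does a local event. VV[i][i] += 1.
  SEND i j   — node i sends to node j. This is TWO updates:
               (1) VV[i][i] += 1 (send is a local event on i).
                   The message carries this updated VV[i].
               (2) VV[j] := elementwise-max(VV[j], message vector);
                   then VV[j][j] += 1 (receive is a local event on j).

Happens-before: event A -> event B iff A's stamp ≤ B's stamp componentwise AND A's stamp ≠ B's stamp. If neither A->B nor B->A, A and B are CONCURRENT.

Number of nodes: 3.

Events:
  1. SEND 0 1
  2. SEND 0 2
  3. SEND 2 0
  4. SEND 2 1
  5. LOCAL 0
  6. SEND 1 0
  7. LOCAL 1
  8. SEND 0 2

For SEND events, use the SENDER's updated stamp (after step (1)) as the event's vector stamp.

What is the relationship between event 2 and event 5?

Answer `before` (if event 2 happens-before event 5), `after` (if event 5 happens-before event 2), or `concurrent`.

Initial: VV[0]=[0, 0, 0]
Initial: VV[1]=[0, 0, 0]
Initial: VV[2]=[0, 0, 0]
Event 1: SEND 0->1: VV[0][0]++ -> VV[0]=[1, 0, 0], msg_vec=[1, 0, 0]; VV[1]=max(VV[1],msg_vec) then VV[1][1]++ -> VV[1]=[1, 1, 0]
Event 2: SEND 0->2: VV[0][0]++ -> VV[0]=[2, 0, 0], msg_vec=[2, 0, 0]; VV[2]=max(VV[2],msg_vec) then VV[2][2]++ -> VV[2]=[2, 0, 1]
Event 3: SEND 2->0: VV[2][2]++ -> VV[2]=[2, 0, 2], msg_vec=[2, 0, 2]; VV[0]=max(VV[0],msg_vec) then VV[0][0]++ -> VV[0]=[3, 0, 2]
Event 4: SEND 2->1: VV[2][2]++ -> VV[2]=[2, 0, 3], msg_vec=[2, 0, 3]; VV[1]=max(VV[1],msg_vec) then VV[1][1]++ -> VV[1]=[2, 2, 3]
Event 5: LOCAL 0: VV[0][0]++ -> VV[0]=[4, 0, 2]
Event 6: SEND 1->0: VV[1][1]++ -> VV[1]=[2, 3, 3], msg_vec=[2, 3, 3]; VV[0]=max(VV[0],msg_vec) then VV[0][0]++ -> VV[0]=[5, 3, 3]
Event 7: LOCAL 1: VV[1][1]++ -> VV[1]=[2, 4, 3]
Event 8: SEND 0->2: VV[0][0]++ -> VV[0]=[6, 3, 3], msg_vec=[6, 3, 3]; VV[2]=max(VV[2],msg_vec) then VV[2][2]++ -> VV[2]=[6, 3, 4]
Event 2 stamp: [2, 0, 0]
Event 5 stamp: [4, 0, 2]
[2, 0, 0] <= [4, 0, 2]? True
[4, 0, 2] <= [2, 0, 0]? False
Relation: before

Answer: before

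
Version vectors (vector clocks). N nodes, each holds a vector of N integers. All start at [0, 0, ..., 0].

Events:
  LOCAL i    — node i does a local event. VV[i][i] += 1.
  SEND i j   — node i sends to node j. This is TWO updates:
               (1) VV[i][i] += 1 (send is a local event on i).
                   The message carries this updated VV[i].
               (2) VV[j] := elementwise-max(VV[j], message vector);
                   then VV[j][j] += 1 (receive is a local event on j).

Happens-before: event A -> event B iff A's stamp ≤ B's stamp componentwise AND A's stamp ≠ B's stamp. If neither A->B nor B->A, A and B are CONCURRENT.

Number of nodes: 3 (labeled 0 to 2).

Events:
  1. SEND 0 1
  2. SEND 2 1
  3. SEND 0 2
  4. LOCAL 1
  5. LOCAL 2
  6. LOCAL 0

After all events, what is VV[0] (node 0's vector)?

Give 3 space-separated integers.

Answer: 3 0 0

Derivation:
Initial: VV[0]=[0, 0, 0]
Initial: VV[1]=[0, 0, 0]
Initial: VV[2]=[0, 0, 0]
Event 1: SEND 0->1: VV[0][0]++ -> VV[0]=[1, 0, 0], msg_vec=[1, 0, 0]; VV[1]=max(VV[1],msg_vec) then VV[1][1]++ -> VV[1]=[1, 1, 0]
Event 2: SEND 2->1: VV[2][2]++ -> VV[2]=[0, 0, 1], msg_vec=[0, 0, 1]; VV[1]=max(VV[1],msg_vec) then VV[1][1]++ -> VV[1]=[1, 2, 1]
Event 3: SEND 0->2: VV[0][0]++ -> VV[0]=[2, 0, 0], msg_vec=[2, 0, 0]; VV[2]=max(VV[2],msg_vec) then VV[2][2]++ -> VV[2]=[2, 0, 2]
Event 4: LOCAL 1: VV[1][1]++ -> VV[1]=[1, 3, 1]
Event 5: LOCAL 2: VV[2][2]++ -> VV[2]=[2, 0, 3]
Event 6: LOCAL 0: VV[0][0]++ -> VV[0]=[3, 0, 0]
Final vectors: VV[0]=[3, 0, 0]; VV[1]=[1, 3, 1]; VV[2]=[2, 0, 3]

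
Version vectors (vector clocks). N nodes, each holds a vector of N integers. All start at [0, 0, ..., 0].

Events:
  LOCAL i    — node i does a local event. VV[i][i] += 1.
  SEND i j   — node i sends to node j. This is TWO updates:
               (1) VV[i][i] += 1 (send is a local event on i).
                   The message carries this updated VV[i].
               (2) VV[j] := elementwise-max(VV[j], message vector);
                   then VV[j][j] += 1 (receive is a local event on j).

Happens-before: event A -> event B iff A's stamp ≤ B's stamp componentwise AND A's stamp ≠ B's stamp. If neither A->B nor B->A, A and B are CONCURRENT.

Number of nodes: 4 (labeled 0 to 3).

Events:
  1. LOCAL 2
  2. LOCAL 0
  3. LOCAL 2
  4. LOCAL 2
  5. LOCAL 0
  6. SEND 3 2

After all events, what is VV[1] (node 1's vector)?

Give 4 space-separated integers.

Answer: 0 0 0 0

Derivation:
Initial: VV[0]=[0, 0, 0, 0]
Initial: VV[1]=[0, 0, 0, 0]
Initial: VV[2]=[0, 0, 0, 0]
Initial: VV[3]=[0, 0, 0, 0]
Event 1: LOCAL 2: VV[2][2]++ -> VV[2]=[0, 0, 1, 0]
Event 2: LOCAL 0: VV[0][0]++ -> VV[0]=[1, 0, 0, 0]
Event 3: LOCAL 2: VV[2][2]++ -> VV[2]=[0, 0, 2, 0]
Event 4: LOCAL 2: VV[2][2]++ -> VV[2]=[0, 0, 3, 0]
Event 5: LOCAL 0: VV[0][0]++ -> VV[0]=[2, 0, 0, 0]
Event 6: SEND 3->2: VV[3][3]++ -> VV[3]=[0, 0, 0, 1], msg_vec=[0, 0, 0, 1]; VV[2]=max(VV[2],msg_vec) then VV[2][2]++ -> VV[2]=[0, 0, 4, 1]
Final vectors: VV[0]=[2, 0, 0, 0]; VV[1]=[0, 0, 0, 0]; VV[2]=[0, 0, 4, 1]; VV[3]=[0, 0, 0, 1]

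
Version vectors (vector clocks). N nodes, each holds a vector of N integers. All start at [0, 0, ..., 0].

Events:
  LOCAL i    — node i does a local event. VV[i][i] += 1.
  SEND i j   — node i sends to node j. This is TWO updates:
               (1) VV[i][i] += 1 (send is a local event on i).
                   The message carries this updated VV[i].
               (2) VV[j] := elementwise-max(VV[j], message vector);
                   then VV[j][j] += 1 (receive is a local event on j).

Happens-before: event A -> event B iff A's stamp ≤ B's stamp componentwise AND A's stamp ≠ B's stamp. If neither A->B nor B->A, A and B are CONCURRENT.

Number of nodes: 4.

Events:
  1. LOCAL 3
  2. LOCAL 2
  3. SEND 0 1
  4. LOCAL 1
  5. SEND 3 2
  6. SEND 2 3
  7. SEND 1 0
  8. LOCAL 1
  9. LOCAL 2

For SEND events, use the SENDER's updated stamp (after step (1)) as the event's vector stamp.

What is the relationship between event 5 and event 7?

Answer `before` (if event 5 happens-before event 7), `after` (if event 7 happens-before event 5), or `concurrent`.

Answer: concurrent

Derivation:
Initial: VV[0]=[0, 0, 0, 0]
Initial: VV[1]=[0, 0, 0, 0]
Initial: VV[2]=[0, 0, 0, 0]
Initial: VV[3]=[0, 0, 0, 0]
Event 1: LOCAL 3: VV[3][3]++ -> VV[3]=[0, 0, 0, 1]
Event 2: LOCAL 2: VV[2][2]++ -> VV[2]=[0, 0, 1, 0]
Event 3: SEND 0->1: VV[0][0]++ -> VV[0]=[1, 0, 0, 0], msg_vec=[1, 0, 0, 0]; VV[1]=max(VV[1],msg_vec) then VV[1][1]++ -> VV[1]=[1, 1, 0, 0]
Event 4: LOCAL 1: VV[1][1]++ -> VV[1]=[1, 2, 0, 0]
Event 5: SEND 3->2: VV[3][3]++ -> VV[3]=[0, 0, 0, 2], msg_vec=[0, 0, 0, 2]; VV[2]=max(VV[2],msg_vec) then VV[2][2]++ -> VV[2]=[0, 0, 2, 2]
Event 6: SEND 2->3: VV[2][2]++ -> VV[2]=[0, 0, 3, 2], msg_vec=[0, 0, 3, 2]; VV[3]=max(VV[3],msg_vec) then VV[3][3]++ -> VV[3]=[0, 0, 3, 3]
Event 7: SEND 1->0: VV[1][1]++ -> VV[1]=[1, 3, 0, 0], msg_vec=[1, 3, 0, 0]; VV[0]=max(VV[0],msg_vec) then VV[0][0]++ -> VV[0]=[2, 3, 0, 0]
Event 8: LOCAL 1: VV[1][1]++ -> VV[1]=[1, 4, 0, 0]
Event 9: LOCAL 2: VV[2][2]++ -> VV[2]=[0, 0, 4, 2]
Event 5 stamp: [0, 0, 0, 2]
Event 7 stamp: [1, 3, 0, 0]
[0, 0, 0, 2] <= [1, 3, 0, 0]? False
[1, 3, 0, 0] <= [0, 0, 0, 2]? False
Relation: concurrent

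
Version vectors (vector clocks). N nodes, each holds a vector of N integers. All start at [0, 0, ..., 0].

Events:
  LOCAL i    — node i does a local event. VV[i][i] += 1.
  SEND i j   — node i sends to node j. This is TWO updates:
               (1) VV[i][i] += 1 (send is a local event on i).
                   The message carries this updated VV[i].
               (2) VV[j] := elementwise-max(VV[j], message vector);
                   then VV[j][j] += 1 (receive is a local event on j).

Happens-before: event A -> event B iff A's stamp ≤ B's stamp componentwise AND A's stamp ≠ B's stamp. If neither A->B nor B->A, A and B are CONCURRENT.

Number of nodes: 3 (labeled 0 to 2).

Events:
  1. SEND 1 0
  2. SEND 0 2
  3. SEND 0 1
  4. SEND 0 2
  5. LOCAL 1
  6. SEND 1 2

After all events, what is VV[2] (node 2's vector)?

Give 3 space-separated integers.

Initial: VV[0]=[0, 0, 0]
Initial: VV[1]=[0, 0, 0]
Initial: VV[2]=[0, 0, 0]
Event 1: SEND 1->0: VV[1][1]++ -> VV[1]=[0, 1, 0], msg_vec=[0, 1, 0]; VV[0]=max(VV[0],msg_vec) then VV[0][0]++ -> VV[0]=[1, 1, 0]
Event 2: SEND 0->2: VV[0][0]++ -> VV[0]=[2, 1, 0], msg_vec=[2, 1, 0]; VV[2]=max(VV[2],msg_vec) then VV[2][2]++ -> VV[2]=[2, 1, 1]
Event 3: SEND 0->1: VV[0][0]++ -> VV[0]=[3, 1, 0], msg_vec=[3, 1, 0]; VV[1]=max(VV[1],msg_vec) then VV[1][1]++ -> VV[1]=[3, 2, 0]
Event 4: SEND 0->2: VV[0][0]++ -> VV[0]=[4, 1, 0], msg_vec=[4, 1, 0]; VV[2]=max(VV[2],msg_vec) then VV[2][2]++ -> VV[2]=[4, 1, 2]
Event 5: LOCAL 1: VV[1][1]++ -> VV[1]=[3, 3, 0]
Event 6: SEND 1->2: VV[1][1]++ -> VV[1]=[3, 4, 0], msg_vec=[3, 4, 0]; VV[2]=max(VV[2],msg_vec) then VV[2][2]++ -> VV[2]=[4, 4, 3]
Final vectors: VV[0]=[4, 1, 0]; VV[1]=[3, 4, 0]; VV[2]=[4, 4, 3]

Answer: 4 4 3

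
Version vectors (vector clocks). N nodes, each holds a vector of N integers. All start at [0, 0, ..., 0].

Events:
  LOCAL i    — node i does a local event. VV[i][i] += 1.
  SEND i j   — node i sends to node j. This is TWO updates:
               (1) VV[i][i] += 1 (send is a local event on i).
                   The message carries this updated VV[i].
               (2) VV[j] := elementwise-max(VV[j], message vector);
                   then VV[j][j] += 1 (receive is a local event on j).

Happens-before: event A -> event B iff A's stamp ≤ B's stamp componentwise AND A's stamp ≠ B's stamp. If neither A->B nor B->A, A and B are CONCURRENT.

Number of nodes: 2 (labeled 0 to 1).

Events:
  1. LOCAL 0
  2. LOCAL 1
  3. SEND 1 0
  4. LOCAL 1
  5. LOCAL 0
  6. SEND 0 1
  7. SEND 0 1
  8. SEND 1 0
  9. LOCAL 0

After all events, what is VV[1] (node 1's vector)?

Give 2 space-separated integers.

Initial: VV[0]=[0, 0]
Initial: VV[1]=[0, 0]
Event 1: LOCAL 0: VV[0][0]++ -> VV[0]=[1, 0]
Event 2: LOCAL 1: VV[1][1]++ -> VV[1]=[0, 1]
Event 3: SEND 1->0: VV[1][1]++ -> VV[1]=[0, 2], msg_vec=[0, 2]; VV[0]=max(VV[0],msg_vec) then VV[0][0]++ -> VV[0]=[2, 2]
Event 4: LOCAL 1: VV[1][1]++ -> VV[1]=[0, 3]
Event 5: LOCAL 0: VV[0][0]++ -> VV[0]=[3, 2]
Event 6: SEND 0->1: VV[0][0]++ -> VV[0]=[4, 2], msg_vec=[4, 2]; VV[1]=max(VV[1],msg_vec) then VV[1][1]++ -> VV[1]=[4, 4]
Event 7: SEND 0->1: VV[0][0]++ -> VV[0]=[5, 2], msg_vec=[5, 2]; VV[1]=max(VV[1],msg_vec) then VV[1][1]++ -> VV[1]=[5, 5]
Event 8: SEND 1->0: VV[1][1]++ -> VV[1]=[5, 6], msg_vec=[5, 6]; VV[0]=max(VV[0],msg_vec) then VV[0][0]++ -> VV[0]=[6, 6]
Event 9: LOCAL 0: VV[0][0]++ -> VV[0]=[7, 6]
Final vectors: VV[0]=[7, 6]; VV[1]=[5, 6]

Answer: 5 6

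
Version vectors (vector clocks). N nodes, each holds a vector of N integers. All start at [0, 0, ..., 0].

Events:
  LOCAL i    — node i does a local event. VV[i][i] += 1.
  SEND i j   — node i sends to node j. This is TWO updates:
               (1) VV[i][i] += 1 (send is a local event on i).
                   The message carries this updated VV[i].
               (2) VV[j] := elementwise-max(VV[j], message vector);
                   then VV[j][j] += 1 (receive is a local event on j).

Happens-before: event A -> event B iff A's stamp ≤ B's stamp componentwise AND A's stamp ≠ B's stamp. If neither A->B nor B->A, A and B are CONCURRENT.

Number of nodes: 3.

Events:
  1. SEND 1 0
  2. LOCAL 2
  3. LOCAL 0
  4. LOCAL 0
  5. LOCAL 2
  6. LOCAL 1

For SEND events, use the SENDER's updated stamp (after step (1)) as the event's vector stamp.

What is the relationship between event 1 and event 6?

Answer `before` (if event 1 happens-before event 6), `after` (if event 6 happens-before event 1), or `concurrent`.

Answer: before

Derivation:
Initial: VV[0]=[0, 0, 0]
Initial: VV[1]=[0, 0, 0]
Initial: VV[2]=[0, 0, 0]
Event 1: SEND 1->0: VV[1][1]++ -> VV[1]=[0, 1, 0], msg_vec=[0, 1, 0]; VV[0]=max(VV[0],msg_vec) then VV[0][0]++ -> VV[0]=[1, 1, 0]
Event 2: LOCAL 2: VV[2][2]++ -> VV[2]=[0, 0, 1]
Event 3: LOCAL 0: VV[0][0]++ -> VV[0]=[2, 1, 0]
Event 4: LOCAL 0: VV[0][0]++ -> VV[0]=[3, 1, 0]
Event 5: LOCAL 2: VV[2][2]++ -> VV[2]=[0, 0, 2]
Event 6: LOCAL 1: VV[1][1]++ -> VV[1]=[0, 2, 0]
Event 1 stamp: [0, 1, 0]
Event 6 stamp: [0, 2, 0]
[0, 1, 0] <= [0, 2, 0]? True
[0, 2, 0] <= [0, 1, 0]? False
Relation: before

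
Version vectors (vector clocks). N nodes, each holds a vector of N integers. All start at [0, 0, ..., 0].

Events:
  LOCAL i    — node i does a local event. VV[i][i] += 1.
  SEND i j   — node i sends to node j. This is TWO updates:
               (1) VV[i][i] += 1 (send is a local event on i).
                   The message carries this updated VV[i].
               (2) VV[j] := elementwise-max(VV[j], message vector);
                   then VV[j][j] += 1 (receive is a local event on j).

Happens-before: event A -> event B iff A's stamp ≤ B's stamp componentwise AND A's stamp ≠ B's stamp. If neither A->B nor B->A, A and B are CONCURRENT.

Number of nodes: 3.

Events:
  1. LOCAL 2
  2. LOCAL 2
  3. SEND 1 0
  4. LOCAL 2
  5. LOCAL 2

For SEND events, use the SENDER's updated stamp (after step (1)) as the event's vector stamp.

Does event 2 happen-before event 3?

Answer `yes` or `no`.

Answer: no

Derivation:
Initial: VV[0]=[0, 0, 0]
Initial: VV[1]=[0, 0, 0]
Initial: VV[2]=[0, 0, 0]
Event 1: LOCAL 2: VV[2][2]++ -> VV[2]=[0, 0, 1]
Event 2: LOCAL 2: VV[2][2]++ -> VV[2]=[0, 0, 2]
Event 3: SEND 1->0: VV[1][1]++ -> VV[1]=[0, 1, 0], msg_vec=[0, 1, 0]; VV[0]=max(VV[0],msg_vec) then VV[0][0]++ -> VV[0]=[1, 1, 0]
Event 4: LOCAL 2: VV[2][2]++ -> VV[2]=[0, 0, 3]
Event 5: LOCAL 2: VV[2][2]++ -> VV[2]=[0, 0, 4]
Event 2 stamp: [0, 0, 2]
Event 3 stamp: [0, 1, 0]
[0, 0, 2] <= [0, 1, 0]? False. Equal? False. Happens-before: False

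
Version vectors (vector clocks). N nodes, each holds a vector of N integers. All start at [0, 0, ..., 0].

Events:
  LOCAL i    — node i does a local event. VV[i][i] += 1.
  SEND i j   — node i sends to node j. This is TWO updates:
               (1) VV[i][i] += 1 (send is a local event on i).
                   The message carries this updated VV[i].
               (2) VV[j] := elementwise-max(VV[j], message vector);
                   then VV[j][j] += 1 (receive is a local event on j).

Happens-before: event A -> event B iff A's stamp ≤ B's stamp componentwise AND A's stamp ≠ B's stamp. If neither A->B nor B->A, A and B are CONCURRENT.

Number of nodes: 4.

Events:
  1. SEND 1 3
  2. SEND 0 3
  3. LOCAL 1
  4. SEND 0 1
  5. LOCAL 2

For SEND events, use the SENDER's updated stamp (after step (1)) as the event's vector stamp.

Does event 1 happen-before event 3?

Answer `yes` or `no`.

Initial: VV[0]=[0, 0, 0, 0]
Initial: VV[1]=[0, 0, 0, 0]
Initial: VV[2]=[0, 0, 0, 0]
Initial: VV[3]=[0, 0, 0, 0]
Event 1: SEND 1->3: VV[1][1]++ -> VV[1]=[0, 1, 0, 0], msg_vec=[0, 1, 0, 0]; VV[3]=max(VV[3],msg_vec) then VV[3][3]++ -> VV[3]=[0, 1, 0, 1]
Event 2: SEND 0->3: VV[0][0]++ -> VV[0]=[1, 0, 0, 0], msg_vec=[1, 0, 0, 0]; VV[3]=max(VV[3],msg_vec) then VV[3][3]++ -> VV[3]=[1, 1, 0, 2]
Event 3: LOCAL 1: VV[1][1]++ -> VV[1]=[0, 2, 0, 0]
Event 4: SEND 0->1: VV[0][0]++ -> VV[0]=[2, 0, 0, 0], msg_vec=[2, 0, 0, 0]; VV[1]=max(VV[1],msg_vec) then VV[1][1]++ -> VV[1]=[2, 3, 0, 0]
Event 5: LOCAL 2: VV[2][2]++ -> VV[2]=[0, 0, 1, 0]
Event 1 stamp: [0, 1, 0, 0]
Event 3 stamp: [0, 2, 0, 0]
[0, 1, 0, 0] <= [0, 2, 0, 0]? True. Equal? False. Happens-before: True

Answer: yes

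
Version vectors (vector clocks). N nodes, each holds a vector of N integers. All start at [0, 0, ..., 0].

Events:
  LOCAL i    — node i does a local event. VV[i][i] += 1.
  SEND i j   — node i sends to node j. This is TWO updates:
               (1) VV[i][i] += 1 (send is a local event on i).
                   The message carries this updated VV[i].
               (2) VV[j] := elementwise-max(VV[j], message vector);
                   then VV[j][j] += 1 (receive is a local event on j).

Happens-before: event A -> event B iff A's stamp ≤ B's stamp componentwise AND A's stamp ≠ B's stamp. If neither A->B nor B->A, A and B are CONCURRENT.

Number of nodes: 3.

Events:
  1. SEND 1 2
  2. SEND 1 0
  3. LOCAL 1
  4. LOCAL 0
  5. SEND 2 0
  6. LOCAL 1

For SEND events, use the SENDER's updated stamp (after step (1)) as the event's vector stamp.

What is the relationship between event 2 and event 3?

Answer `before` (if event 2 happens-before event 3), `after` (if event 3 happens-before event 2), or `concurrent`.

Answer: before

Derivation:
Initial: VV[0]=[0, 0, 0]
Initial: VV[1]=[0, 0, 0]
Initial: VV[2]=[0, 0, 0]
Event 1: SEND 1->2: VV[1][1]++ -> VV[1]=[0, 1, 0], msg_vec=[0, 1, 0]; VV[2]=max(VV[2],msg_vec) then VV[2][2]++ -> VV[2]=[0, 1, 1]
Event 2: SEND 1->0: VV[1][1]++ -> VV[1]=[0, 2, 0], msg_vec=[0, 2, 0]; VV[0]=max(VV[0],msg_vec) then VV[0][0]++ -> VV[0]=[1, 2, 0]
Event 3: LOCAL 1: VV[1][1]++ -> VV[1]=[0, 3, 0]
Event 4: LOCAL 0: VV[0][0]++ -> VV[0]=[2, 2, 0]
Event 5: SEND 2->0: VV[2][2]++ -> VV[2]=[0, 1, 2], msg_vec=[0, 1, 2]; VV[0]=max(VV[0],msg_vec) then VV[0][0]++ -> VV[0]=[3, 2, 2]
Event 6: LOCAL 1: VV[1][1]++ -> VV[1]=[0, 4, 0]
Event 2 stamp: [0, 2, 0]
Event 3 stamp: [0, 3, 0]
[0, 2, 0] <= [0, 3, 0]? True
[0, 3, 0] <= [0, 2, 0]? False
Relation: before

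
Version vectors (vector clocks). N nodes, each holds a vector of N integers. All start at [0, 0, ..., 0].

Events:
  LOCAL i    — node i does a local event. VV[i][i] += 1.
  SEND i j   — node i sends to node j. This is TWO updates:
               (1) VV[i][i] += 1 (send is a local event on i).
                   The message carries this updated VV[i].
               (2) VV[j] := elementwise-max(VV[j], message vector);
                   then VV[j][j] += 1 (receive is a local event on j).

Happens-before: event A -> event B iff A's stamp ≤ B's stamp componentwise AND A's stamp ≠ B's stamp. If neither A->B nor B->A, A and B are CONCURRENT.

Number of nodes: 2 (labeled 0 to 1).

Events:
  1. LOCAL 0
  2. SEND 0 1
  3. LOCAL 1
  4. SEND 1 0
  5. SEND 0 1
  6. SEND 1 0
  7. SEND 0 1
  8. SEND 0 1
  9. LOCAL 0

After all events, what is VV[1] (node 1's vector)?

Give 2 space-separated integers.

Answer: 7 7

Derivation:
Initial: VV[0]=[0, 0]
Initial: VV[1]=[0, 0]
Event 1: LOCAL 0: VV[0][0]++ -> VV[0]=[1, 0]
Event 2: SEND 0->1: VV[0][0]++ -> VV[0]=[2, 0], msg_vec=[2, 0]; VV[1]=max(VV[1],msg_vec) then VV[1][1]++ -> VV[1]=[2, 1]
Event 3: LOCAL 1: VV[1][1]++ -> VV[1]=[2, 2]
Event 4: SEND 1->0: VV[1][1]++ -> VV[1]=[2, 3], msg_vec=[2, 3]; VV[0]=max(VV[0],msg_vec) then VV[0][0]++ -> VV[0]=[3, 3]
Event 5: SEND 0->1: VV[0][0]++ -> VV[0]=[4, 3], msg_vec=[4, 3]; VV[1]=max(VV[1],msg_vec) then VV[1][1]++ -> VV[1]=[4, 4]
Event 6: SEND 1->0: VV[1][1]++ -> VV[1]=[4, 5], msg_vec=[4, 5]; VV[0]=max(VV[0],msg_vec) then VV[0][0]++ -> VV[0]=[5, 5]
Event 7: SEND 0->1: VV[0][0]++ -> VV[0]=[6, 5], msg_vec=[6, 5]; VV[1]=max(VV[1],msg_vec) then VV[1][1]++ -> VV[1]=[6, 6]
Event 8: SEND 0->1: VV[0][0]++ -> VV[0]=[7, 5], msg_vec=[7, 5]; VV[1]=max(VV[1],msg_vec) then VV[1][1]++ -> VV[1]=[7, 7]
Event 9: LOCAL 0: VV[0][0]++ -> VV[0]=[8, 5]
Final vectors: VV[0]=[8, 5]; VV[1]=[7, 7]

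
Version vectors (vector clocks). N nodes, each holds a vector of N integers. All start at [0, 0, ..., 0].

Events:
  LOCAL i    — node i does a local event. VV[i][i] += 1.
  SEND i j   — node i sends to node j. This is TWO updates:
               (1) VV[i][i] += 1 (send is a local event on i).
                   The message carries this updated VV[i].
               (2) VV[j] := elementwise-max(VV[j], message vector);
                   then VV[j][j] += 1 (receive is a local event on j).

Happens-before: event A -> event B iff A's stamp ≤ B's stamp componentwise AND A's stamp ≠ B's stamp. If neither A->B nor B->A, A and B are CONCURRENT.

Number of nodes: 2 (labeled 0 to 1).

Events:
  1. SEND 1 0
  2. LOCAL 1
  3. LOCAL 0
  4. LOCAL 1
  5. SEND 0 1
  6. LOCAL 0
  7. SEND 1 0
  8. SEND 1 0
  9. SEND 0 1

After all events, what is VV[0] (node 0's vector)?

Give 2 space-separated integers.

Answer: 7 6

Derivation:
Initial: VV[0]=[0, 0]
Initial: VV[1]=[0, 0]
Event 1: SEND 1->0: VV[1][1]++ -> VV[1]=[0, 1], msg_vec=[0, 1]; VV[0]=max(VV[0],msg_vec) then VV[0][0]++ -> VV[0]=[1, 1]
Event 2: LOCAL 1: VV[1][1]++ -> VV[1]=[0, 2]
Event 3: LOCAL 0: VV[0][0]++ -> VV[0]=[2, 1]
Event 4: LOCAL 1: VV[1][1]++ -> VV[1]=[0, 3]
Event 5: SEND 0->1: VV[0][0]++ -> VV[0]=[3, 1], msg_vec=[3, 1]; VV[1]=max(VV[1],msg_vec) then VV[1][1]++ -> VV[1]=[3, 4]
Event 6: LOCAL 0: VV[0][0]++ -> VV[0]=[4, 1]
Event 7: SEND 1->0: VV[1][1]++ -> VV[1]=[3, 5], msg_vec=[3, 5]; VV[0]=max(VV[0],msg_vec) then VV[0][0]++ -> VV[0]=[5, 5]
Event 8: SEND 1->0: VV[1][1]++ -> VV[1]=[3, 6], msg_vec=[3, 6]; VV[0]=max(VV[0],msg_vec) then VV[0][0]++ -> VV[0]=[6, 6]
Event 9: SEND 0->1: VV[0][0]++ -> VV[0]=[7, 6], msg_vec=[7, 6]; VV[1]=max(VV[1],msg_vec) then VV[1][1]++ -> VV[1]=[7, 7]
Final vectors: VV[0]=[7, 6]; VV[1]=[7, 7]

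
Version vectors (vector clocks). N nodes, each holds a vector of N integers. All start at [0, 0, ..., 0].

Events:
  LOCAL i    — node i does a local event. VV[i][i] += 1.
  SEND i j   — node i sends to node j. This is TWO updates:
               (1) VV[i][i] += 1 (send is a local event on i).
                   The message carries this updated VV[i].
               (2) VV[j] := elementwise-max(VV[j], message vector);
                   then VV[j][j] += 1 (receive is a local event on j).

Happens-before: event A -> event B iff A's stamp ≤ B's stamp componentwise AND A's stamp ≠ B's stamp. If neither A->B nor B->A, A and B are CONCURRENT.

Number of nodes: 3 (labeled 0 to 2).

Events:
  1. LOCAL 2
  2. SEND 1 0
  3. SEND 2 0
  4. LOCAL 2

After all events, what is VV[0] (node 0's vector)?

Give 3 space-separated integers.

Initial: VV[0]=[0, 0, 0]
Initial: VV[1]=[0, 0, 0]
Initial: VV[2]=[0, 0, 0]
Event 1: LOCAL 2: VV[2][2]++ -> VV[2]=[0, 0, 1]
Event 2: SEND 1->0: VV[1][1]++ -> VV[1]=[0, 1, 0], msg_vec=[0, 1, 0]; VV[0]=max(VV[0],msg_vec) then VV[0][0]++ -> VV[0]=[1, 1, 0]
Event 3: SEND 2->0: VV[2][2]++ -> VV[2]=[0, 0, 2], msg_vec=[0, 0, 2]; VV[0]=max(VV[0],msg_vec) then VV[0][0]++ -> VV[0]=[2, 1, 2]
Event 4: LOCAL 2: VV[2][2]++ -> VV[2]=[0, 0, 3]
Final vectors: VV[0]=[2, 1, 2]; VV[1]=[0, 1, 0]; VV[2]=[0, 0, 3]

Answer: 2 1 2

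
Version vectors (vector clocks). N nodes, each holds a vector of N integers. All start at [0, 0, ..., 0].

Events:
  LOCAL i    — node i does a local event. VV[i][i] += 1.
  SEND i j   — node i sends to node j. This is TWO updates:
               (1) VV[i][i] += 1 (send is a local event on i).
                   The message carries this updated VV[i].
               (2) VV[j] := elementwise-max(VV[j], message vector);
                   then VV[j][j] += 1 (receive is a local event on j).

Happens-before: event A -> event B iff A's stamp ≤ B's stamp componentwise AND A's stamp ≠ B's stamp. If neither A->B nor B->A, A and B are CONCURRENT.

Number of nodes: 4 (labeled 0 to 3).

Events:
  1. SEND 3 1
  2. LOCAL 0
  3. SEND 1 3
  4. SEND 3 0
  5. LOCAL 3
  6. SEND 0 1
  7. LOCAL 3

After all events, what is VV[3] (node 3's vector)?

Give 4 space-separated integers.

Initial: VV[0]=[0, 0, 0, 0]
Initial: VV[1]=[0, 0, 0, 0]
Initial: VV[2]=[0, 0, 0, 0]
Initial: VV[3]=[0, 0, 0, 0]
Event 1: SEND 3->1: VV[3][3]++ -> VV[3]=[0, 0, 0, 1], msg_vec=[0, 0, 0, 1]; VV[1]=max(VV[1],msg_vec) then VV[1][1]++ -> VV[1]=[0, 1, 0, 1]
Event 2: LOCAL 0: VV[0][0]++ -> VV[0]=[1, 0, 0, 0]
Event 3: SEND 1->3: VV[1][1]++ -> VV[1]=[0, 2, 0, 1], msg_vec=[0, 2, 0, 1]; VV[3]=max(VV[3],msg_vec) then VV[3][3]++ -> VV[3]=[0, 2, 0, 2]
Event 4: SEND 3->0: VV[3][3]++ -> VV[3]=[0, 2, 0, 3], msg_vec=[0, 2, 0, 3]; VV[0]=max(VV[0],msg_vec) then VV[0][0]++ -> VV[0]=[2, 2, 0, 3]
Event 5: LOCAL 3: VV[3][3]++ -> VV[3]=[0, 2, 0, 4]
Event 6: SEND 0->1: VV[0][0]++ -> VV[0]=[3, 2, 0, 3], msg_vec=[3, 2, 0, 3]; VV[1]=max(VV[1],msg_vec) then VV[1][1]++ -> VV[1]=[3, 3, 0, 3]
Event 7: LOCAL 3: VV[3][3]++ -> VV[3]=[0, 2, 0, 5]
Final vectors: VV[0]=[3, 2, 0, 3]; VV[1]=[3, 3, 0, 3]; VV[2]=[0, 0, 0, 0]; VV[3]=[0, 2, 0, 5]

Answer: 0 2 0 5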